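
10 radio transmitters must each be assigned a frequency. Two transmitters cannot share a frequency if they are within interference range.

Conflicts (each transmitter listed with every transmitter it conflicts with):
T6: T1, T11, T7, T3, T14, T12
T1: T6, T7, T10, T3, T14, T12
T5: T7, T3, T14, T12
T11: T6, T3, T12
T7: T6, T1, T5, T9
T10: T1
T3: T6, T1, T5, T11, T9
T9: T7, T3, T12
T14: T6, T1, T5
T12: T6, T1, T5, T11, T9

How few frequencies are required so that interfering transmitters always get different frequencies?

T6, T1, T14 pairwise conflict, so at least 3 frequencies are needed.
3 frequencies suffice: frequency 1 → {T6, T5, T10, T9}; frequency 2 → {T1, T11}; frequency 3 → {T7, T3, T14, T12}. Every pair that conflicts lands in different frequencies.

3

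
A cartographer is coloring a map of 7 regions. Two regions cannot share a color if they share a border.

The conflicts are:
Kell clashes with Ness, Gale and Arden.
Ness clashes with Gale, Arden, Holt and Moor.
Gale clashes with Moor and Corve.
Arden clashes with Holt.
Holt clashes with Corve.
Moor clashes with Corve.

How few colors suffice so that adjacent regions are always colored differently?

Kell, Ness, Arden all conflict with each other, so at least 3 colors are needed.
One proper 3-coloring: Kell=3, Ness=1, Gale=2, Arden=2, Holt=3, Moor=3, Corve=1. Each listed conflict is separated.

3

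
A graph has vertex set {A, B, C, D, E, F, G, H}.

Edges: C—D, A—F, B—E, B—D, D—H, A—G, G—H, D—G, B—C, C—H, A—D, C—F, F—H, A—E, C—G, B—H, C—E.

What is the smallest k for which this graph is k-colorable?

4

C, D, G, H are pairwise adjacent (a clique of size 4), so at least 4 colors are needed.
4 colors suffice: color red → {A, C}; color blue → {E, H}; color green → {D, F}; color yellow → {B, G}. No two adjacent vertices share a color.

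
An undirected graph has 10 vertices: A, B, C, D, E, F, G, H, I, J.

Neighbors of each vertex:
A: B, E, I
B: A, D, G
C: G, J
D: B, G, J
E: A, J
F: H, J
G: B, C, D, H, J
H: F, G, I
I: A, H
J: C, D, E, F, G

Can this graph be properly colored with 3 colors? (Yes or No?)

Yes

The chromatic number is 3. D, G, J are mutually adjacent, so at least 3 colors are needed.
One proper 3-coloring: A=blue, B=red, C=green, D=green, E=green, F=blue, G=blue, H=red, I=green, J=red.
That is already a proper 3-coloring.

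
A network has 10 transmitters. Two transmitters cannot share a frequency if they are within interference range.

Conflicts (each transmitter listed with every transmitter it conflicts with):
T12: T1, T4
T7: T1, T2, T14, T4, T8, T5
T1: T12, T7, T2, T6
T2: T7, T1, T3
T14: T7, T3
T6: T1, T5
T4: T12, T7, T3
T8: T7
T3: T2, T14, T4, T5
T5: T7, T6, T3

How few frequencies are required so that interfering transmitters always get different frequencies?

3

T7, T1, T2 pairwise conflict, so at least 3 frequencies are needed.
A valid assignment using 3 frequencies: T12=1, T7=1, T1=2, T2=3, T14=2, T6=1, T4=2, T8=2, T3=1, T5=2. No two conflicting transmitters share a frequency.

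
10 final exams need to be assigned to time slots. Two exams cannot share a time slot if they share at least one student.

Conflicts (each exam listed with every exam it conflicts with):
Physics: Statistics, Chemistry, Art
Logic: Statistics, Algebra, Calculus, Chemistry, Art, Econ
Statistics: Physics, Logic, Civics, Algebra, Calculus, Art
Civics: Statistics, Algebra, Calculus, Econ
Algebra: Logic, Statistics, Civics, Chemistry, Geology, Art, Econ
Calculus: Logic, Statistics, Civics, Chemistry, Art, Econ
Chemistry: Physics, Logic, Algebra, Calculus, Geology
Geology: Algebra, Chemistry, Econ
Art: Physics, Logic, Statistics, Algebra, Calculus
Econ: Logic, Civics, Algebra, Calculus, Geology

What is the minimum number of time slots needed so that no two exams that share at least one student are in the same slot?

4

Logic, Statistics, Calculus, Art all conflict with each other, so at least 4 time slots are needed.
4 time slots suffice: time slot 1 → {Physics, Algebra, Calculus}; time slot 2 → {Statistics, Chemistry, Econ}; time slot 3 → {Logic, Civics, Geology}; time slot 4 → {Art}. No two conflicting exams share a time slot.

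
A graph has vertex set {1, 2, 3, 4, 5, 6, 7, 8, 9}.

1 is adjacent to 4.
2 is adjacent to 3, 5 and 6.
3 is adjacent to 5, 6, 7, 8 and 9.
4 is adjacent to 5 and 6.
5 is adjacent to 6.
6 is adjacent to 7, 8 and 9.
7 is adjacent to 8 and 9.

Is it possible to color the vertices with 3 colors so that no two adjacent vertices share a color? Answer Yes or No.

No

2, 3, 5, 6 form a clique, so at least 4 colors are needed.
So 3 colors are not enough.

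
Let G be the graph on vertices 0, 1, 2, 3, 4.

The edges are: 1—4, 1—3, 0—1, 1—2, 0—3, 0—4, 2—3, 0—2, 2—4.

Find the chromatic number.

0, 1, 2, 3 are pairwise adjacent (a clique of size 4), so at least 4 colors are needed.
4 colors suffice: color red → {0}; color blue → {1}; color green → {2}; color yellow → {3, 4}. No two adjacent vertices share a color.

4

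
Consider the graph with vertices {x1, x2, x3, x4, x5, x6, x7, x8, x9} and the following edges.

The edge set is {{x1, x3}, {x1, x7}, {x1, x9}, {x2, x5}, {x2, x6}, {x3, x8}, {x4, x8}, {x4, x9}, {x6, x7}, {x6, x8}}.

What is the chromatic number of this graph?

The cycle x3-x8-x6-x7-x1-x3 has odd length 5, so it cannot be 2-colored; at least 3 colors are needed.
3 colors suffice: color R → {x1, x4, x5, x6}; color B → {x2, x7, x8, x9}; color G → {x3}. Each edge has distinct colors on its endpoints.

3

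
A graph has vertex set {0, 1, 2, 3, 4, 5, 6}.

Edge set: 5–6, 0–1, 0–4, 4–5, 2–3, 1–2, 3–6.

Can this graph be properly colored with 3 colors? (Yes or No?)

Yes

The chromatic number is 3. The cycle 3-2-1-0-4-5-6-3 has odd length 7, so it cannot be 2-colored; at least 3 colors are needed.
3 colors suffice: 0=red, 1=blue, 2=red, 3=blue, 4=green, 5=blue, 6=red.
That is already a proper 3-coloring.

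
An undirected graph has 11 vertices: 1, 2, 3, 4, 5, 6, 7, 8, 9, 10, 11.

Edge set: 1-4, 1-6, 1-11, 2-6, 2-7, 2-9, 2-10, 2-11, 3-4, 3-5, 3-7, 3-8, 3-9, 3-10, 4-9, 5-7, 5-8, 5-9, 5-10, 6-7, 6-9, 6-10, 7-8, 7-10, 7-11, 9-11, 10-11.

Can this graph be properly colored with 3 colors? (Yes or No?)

3, 5, 7, 8 are mutually adjacent (a clique of size 4), so at least 4 colors are needed.
So 3 colors are not enough.

No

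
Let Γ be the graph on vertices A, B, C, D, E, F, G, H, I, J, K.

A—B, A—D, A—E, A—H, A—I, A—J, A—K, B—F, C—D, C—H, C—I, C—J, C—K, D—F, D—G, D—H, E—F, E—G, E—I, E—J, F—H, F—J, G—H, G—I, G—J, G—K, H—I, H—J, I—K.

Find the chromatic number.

C, H, I form a triangle, so at least 3 colors are needed.
3 colors suffice: A=2, B=1, C=2, D=3, E=1, F=2, G=2, H=1, I=3, J=3, K=1. Each edge has distinct colors on its endpoints.

3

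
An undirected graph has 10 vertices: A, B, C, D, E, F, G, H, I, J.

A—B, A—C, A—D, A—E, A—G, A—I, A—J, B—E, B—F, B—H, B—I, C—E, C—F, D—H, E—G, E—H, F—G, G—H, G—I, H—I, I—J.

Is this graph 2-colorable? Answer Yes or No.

No

A, B, E are mutually adjacent, so at least 3 colors are needed.
So 2 colors are not enough.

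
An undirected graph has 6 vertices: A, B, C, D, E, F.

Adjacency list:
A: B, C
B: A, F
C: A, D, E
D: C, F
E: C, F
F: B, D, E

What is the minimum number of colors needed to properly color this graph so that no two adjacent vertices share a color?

3

The cycle C-E-F-B-A-C has odd length 5, so it cannot be 2-colored; at least 3 colors are needed.
3 colors suffice: color 1 → {C, F}; color 2 → {B, D, E}; color 3 → {A}. No two adjacent vertices share a color.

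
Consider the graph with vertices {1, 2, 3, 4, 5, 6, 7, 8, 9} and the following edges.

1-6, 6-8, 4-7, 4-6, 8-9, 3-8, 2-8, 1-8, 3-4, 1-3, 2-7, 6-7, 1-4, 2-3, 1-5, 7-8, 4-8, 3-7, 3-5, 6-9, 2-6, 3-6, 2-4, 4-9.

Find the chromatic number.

2, 3, 4, 6, 7, 8 are mutually adjacent (a clique of size 6), so at least 6 colors are needed.
One proper 6-coloring: 1=purple, 2=purple, 3=green, 4=blue, 5=red, 6=red, 7=orange, 8=yellow, 9=green. Every edge joins two different colors.

6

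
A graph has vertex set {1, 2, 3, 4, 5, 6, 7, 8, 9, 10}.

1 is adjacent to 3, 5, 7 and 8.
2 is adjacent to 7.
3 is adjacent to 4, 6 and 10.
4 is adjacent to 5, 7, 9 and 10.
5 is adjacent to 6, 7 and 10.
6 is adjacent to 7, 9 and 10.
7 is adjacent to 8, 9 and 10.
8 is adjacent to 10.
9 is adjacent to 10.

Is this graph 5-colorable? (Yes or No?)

Yes

The chromatic number is 4. 4, 7, 9, 10 form a clique, so at least 4 colors are needed.
4 colors suffice: color red → {3, 7}; color blue → {1, 2, 10}; color green → {5, 8, 9}; color yellow → {4, 6}.
Since 5 ≥ 4, a proper 5-coloring certainly exists.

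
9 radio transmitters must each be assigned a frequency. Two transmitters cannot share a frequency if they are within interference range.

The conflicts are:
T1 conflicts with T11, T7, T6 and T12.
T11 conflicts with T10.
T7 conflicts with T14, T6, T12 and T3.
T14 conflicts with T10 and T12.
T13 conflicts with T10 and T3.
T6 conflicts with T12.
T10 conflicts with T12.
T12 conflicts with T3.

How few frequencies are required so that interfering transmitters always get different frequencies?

T1, T7, T6, T12 are mutually in conflict, so at least 4 frequencies are needed.
A valid assignment using 4 frequencies: T1=3, T11=1, T7=2, T14=3, T13=1, T6=4, T10=2, T12=1, T3=3. Each listed conflict is separated.

4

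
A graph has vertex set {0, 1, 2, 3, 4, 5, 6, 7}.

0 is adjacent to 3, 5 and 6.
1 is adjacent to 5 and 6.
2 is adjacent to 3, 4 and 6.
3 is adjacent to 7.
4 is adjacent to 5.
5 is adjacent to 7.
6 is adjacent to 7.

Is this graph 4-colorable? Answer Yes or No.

Yes

The chromatic number is 3. The cycle 4-5-1-6-2-4 has odd length 5, so it cannot be 2-colored; at least 3 colors are needed.
3 colors suffice: 0=b, 1=b, 2=b, 3=a, 4=c, 5=a, 6=a, 7=b.
Since 4 ≥ 3, a proper 4-coloring certainly exists.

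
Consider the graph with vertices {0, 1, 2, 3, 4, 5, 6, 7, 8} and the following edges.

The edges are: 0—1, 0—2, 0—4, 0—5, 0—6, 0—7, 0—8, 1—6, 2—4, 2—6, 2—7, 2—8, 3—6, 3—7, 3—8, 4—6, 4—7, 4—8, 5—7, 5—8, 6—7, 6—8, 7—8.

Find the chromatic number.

0, 2, 4, 6, 7, 8 are mutually adjacent (a clique of size 6), so at least 6 colors are needed.
A valid assignment using 6 colors: 0=green, 1=blue, 2=orange, 3=green, 4=purple, 5=red, 6=red, 7=blue, 8=yellow. No two adjacent vertices share a color.

6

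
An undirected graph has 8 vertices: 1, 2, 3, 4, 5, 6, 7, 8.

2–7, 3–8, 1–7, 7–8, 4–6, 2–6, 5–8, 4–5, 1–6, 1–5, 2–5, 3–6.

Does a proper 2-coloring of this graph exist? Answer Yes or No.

The cycle 3-6-1-7-8-3 has odd length 5, so it cannot be 2-colored; at least 3 colors are needed.
So 2 colors are not enough.

No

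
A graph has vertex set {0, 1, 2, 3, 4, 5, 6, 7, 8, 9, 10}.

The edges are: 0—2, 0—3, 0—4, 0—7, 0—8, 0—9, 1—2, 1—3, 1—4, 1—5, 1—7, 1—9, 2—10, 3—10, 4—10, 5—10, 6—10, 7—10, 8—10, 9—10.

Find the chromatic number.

2

5 and 10 are adjacent, so at least 2 colors are needed.
2 colors suffice: 0=a, 1=a, 2=b, 3=b, 4=b, 5=b, 6=b, 7=b, 8=b, 9=b, 10=a. Every edge joins two different colors.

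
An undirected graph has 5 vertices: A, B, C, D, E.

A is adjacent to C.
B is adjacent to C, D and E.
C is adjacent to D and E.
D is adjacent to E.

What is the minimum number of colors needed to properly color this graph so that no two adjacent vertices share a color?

4

B, C, D, E form a clique, so at least 4 colors are needed.
4 colors suffice: color red → {C}; color blue → {A, B}; color green → {D}; color yellow → {E}. Every edge joins two different colors.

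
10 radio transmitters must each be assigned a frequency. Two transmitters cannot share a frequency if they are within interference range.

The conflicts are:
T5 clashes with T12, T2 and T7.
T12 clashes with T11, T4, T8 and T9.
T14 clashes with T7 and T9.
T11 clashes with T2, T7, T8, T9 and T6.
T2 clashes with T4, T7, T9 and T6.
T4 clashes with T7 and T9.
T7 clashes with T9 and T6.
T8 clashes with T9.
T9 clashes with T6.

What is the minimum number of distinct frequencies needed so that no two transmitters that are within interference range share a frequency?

T11, T2, T7, T9, T6 all conflict with each other, so at least 5 frequencies are needed.
Using 5 frequencies: T5=1, T12=2, T14=3, T11=3, T2=4, T4=3, T7=2, T8=4, T9=1, T6=5. Each listed conflict is separated.

5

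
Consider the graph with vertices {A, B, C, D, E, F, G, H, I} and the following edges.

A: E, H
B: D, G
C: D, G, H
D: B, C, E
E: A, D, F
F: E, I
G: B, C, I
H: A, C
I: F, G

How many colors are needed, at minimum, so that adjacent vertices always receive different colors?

The cycle H-A-E-D-C-H has odd length 5, so it cannot be 2-colored; at least 3 colors are needed.
A valid assignment using 3 colors: A=blue, B=green, C=green, D=blue, E=red, F=blue, G=red, H=red, I=green. No two adjacent vertices share a color.

3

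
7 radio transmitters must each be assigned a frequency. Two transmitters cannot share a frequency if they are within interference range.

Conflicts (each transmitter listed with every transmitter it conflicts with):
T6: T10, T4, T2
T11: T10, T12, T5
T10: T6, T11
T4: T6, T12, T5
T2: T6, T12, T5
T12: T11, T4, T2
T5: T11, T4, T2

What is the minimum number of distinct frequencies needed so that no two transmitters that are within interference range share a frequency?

3

The cycle T4-T5-T11-T10-T6-T4 has odd length 5, so it cannot be 2-colored; at least 3 frequencies are needed.
3 frequencies suffice: frequency 1 → {T11, T4, T2}; frequency 2 → {T6, T12, T5}; frequency 3 → {T10}. Every pair that conflicts lands in different frequencies.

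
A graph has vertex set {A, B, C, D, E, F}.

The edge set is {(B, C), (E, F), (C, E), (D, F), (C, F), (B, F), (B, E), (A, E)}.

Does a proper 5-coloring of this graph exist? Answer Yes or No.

The chromatic number is 4. B, C, E, F form a clique, so at least 4 colors are needed.
4 colors suffice: color red → {A, F}; color blue → {D, E}; color green → {C}; color yellow → {B}.
Since 5 ≥ 4, a proper 5-coloring certainly exists.

Yes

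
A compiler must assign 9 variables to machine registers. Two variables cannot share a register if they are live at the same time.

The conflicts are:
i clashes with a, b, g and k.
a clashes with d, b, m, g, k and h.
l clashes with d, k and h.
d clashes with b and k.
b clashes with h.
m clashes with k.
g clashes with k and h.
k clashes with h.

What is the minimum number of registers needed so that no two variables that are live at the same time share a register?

4

i, a, g, k are mutually in conflict, so at least 4 registers are needed.
A valid assignment using 4 registers: i=3, a=2, l=2, d=3, b=1, m=3, g=4, k=1, h=3. No two conflicting variables share a register.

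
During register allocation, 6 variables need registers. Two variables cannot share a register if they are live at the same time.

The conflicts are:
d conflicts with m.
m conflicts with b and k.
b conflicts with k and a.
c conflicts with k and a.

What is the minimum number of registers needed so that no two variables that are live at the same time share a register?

3

m, b, k pairwise conflict, so at least 3 registers are needed.
3 registers suffice: register 1 → {d, b, c}; register 2 → {m, a}; register 3 → {k}. Every pair that conflicts lands in different registers.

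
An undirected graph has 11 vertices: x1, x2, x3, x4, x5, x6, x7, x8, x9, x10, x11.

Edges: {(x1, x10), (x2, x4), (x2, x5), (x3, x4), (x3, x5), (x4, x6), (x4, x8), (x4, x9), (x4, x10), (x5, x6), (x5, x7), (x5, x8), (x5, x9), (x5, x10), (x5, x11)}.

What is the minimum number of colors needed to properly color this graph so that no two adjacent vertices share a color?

x3 and x5 are adjacent, so at least 2 colors are needed.
One proper 2-coloring: x1=R, x2=B, x3=B, x4=R, x5=R, x6=B, x7=B, x8=B, x9=B, x10=B, x11=B. No two adjacent vertices share a color.

2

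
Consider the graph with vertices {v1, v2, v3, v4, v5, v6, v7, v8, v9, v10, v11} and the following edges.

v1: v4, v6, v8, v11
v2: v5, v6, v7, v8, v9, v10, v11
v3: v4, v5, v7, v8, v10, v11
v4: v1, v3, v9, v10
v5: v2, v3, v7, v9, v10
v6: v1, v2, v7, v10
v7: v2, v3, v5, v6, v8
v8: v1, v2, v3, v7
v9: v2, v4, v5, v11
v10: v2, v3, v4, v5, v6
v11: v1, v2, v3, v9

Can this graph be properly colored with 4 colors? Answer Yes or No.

The chromatic number is 3. v2, v9, v11 are pairwise adjacent, so at least 3 colors are needed.
3 colors suffice: color red → {v1, v2, v3}; color blue → {v4, v5, v6, v8, v11}; color green → {v7, v9, v10}.
Since 4 ≥ 3, a proper 4-coloring certainly exists.

Yes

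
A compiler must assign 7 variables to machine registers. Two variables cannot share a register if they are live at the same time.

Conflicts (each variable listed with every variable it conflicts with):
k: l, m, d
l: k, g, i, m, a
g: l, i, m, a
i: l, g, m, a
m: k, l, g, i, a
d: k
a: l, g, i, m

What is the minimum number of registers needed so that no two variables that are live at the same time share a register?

5

l, g, i, m, a pairwise conflict, so at least 5 registers are needed.
5 registers suffice: register 1 → {m, d}; register 2 → {l}; register 3 → {k, i}; register 4 → {a}; register 5 → {g}. Each listed conflict is separated.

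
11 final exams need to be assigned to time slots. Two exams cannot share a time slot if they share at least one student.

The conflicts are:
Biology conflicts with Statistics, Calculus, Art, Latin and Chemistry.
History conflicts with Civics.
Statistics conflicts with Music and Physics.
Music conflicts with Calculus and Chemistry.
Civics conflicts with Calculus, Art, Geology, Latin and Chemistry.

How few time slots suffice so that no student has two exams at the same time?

Biology and Latin conflict, so at least 2 time slots are needed.
A valid assignment using 2 time slots: Biology=1, History=2, Statistics=2, Music=1, Civics=1, Calculus=2, Physics=1, Art=2, Geology=2, Latin=2, Chemistry=2. No two conflicting exams share a time slot.

2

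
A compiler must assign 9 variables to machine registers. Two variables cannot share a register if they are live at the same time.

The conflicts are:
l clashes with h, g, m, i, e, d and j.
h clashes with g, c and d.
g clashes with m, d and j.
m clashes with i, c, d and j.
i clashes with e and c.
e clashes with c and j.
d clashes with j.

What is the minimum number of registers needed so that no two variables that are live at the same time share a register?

5

l, g, m, d, j are mutually in conflict, so at least 5 registers are needed.
5 registers suffice: register 1 → {l, c}; register 2 → {h, m, e}; register 3 → {i, d}; register 4 → {j}; register 5 → {g}. Every pair that conflicts lands in different registers.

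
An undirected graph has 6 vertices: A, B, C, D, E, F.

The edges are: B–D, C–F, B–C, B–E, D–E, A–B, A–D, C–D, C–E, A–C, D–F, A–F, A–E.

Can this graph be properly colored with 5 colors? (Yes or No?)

The chromatic number is 5. A, B, C, D, E form a clique, so at least 5 colors are needed.
One proper 5-coloring: A=green, B=yellow, C=blue, D=red, E=purple, F=yellow.
That is already a proper 5-coloring.

Yes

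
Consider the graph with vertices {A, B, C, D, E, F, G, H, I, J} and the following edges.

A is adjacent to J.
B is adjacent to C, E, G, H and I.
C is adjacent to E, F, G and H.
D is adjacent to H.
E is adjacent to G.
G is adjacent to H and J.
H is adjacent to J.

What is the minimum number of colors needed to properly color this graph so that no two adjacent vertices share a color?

B, C, E, G are pairwise adjacent (a clique of size 4), so at least 4 colors are needed.
4 colors suffice: color 1 → {B, D, F, J}; color 2 → {A, C, I}; color 3 → {G}; color 4 → {E, H}. Every edge joins two different colors.

4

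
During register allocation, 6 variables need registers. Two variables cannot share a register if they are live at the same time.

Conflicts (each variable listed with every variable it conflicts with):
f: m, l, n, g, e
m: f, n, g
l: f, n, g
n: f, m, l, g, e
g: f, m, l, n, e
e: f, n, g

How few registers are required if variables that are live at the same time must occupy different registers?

f, l, n, g all conflict with each other, so at least 4 registers are needed.
4 registers suffice: register 1 → {f}; register 2 → {n}; register 3 → {g}; register 4 → {m, l, e}. No two conflicting variables share a register.

4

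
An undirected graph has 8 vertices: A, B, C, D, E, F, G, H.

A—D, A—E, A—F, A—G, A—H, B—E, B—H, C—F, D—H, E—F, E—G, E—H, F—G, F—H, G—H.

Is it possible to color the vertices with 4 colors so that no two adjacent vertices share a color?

A, E, F, G, H are pairwise adjacent (a clique of size 5), so at least 5 colors are needed.
So 4 colors are not enough.

No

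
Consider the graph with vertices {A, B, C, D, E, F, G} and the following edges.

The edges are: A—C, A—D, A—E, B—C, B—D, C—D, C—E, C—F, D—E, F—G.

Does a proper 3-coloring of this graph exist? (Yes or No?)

A, C, D, E are pairwise adjacent (a clique of size 4), so at least 4 colors are needed.
So 3 colors are not enough.

No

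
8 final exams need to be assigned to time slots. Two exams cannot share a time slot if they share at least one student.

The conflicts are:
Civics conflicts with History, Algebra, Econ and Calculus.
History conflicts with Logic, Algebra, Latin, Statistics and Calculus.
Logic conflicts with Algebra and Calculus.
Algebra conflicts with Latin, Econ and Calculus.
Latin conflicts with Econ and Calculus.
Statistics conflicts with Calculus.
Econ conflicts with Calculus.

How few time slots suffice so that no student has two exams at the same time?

4

Algebra, Latin, Econ, Calculus all conflict with each other, so at least 4 time slots are needed.
Using 4 time slots: Civics=4, History=3, Logic=4, Algebra=2, Latin=4, Statistics=2, Econ=3, Calculus=1. Every pair that conflicts lands in different time slots.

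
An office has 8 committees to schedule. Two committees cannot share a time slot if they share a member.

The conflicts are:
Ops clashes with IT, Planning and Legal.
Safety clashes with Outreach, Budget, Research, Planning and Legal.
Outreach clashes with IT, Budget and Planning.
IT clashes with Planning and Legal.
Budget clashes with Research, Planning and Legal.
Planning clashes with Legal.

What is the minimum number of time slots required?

Safety, Outreach, Budget, Planning are mutually in conflict, so at least 4 time slots are needed.
4 time slots suffice: time slot 1 → {Research, Planning}; time slot 2 → {IT, Budget}; time slot 3 → {Outreach, Legal}; time slot 4 → {Ops, Safety}. Each listed conflict is separated.

4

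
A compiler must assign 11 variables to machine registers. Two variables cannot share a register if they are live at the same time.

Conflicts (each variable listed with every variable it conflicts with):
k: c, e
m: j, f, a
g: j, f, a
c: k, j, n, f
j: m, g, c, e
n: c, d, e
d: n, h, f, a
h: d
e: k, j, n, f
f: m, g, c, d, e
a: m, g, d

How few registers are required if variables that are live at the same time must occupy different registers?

2

k and e conflict, so at least 2 registers are needed.
A valid assignment using 2 registers: k=1, m=2, g=2, c=2, j=1, n=1, d=2, h=1, e=2, f=1, a=1. Each listed conflict is separated.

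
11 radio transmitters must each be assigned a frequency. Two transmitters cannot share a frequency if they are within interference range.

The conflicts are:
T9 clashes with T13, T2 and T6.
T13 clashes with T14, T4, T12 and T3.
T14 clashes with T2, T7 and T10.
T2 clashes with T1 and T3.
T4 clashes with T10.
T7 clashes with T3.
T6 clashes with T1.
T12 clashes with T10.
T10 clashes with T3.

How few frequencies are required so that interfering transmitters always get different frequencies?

2

T13 and T12 conflict, so at least 2 frequencies are needed.
A valid assignment using 2 frequencies: T9=2, T13=1, T14=2, T2=1, T4=2, T7=1, T6=1, T12=2, T10=1, T1=2, T3=2. Each listed conflict is separated.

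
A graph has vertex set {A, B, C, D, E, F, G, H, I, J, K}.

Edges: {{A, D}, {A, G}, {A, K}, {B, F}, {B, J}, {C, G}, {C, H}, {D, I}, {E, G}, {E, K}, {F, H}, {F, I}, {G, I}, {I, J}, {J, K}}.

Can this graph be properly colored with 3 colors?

Yes

The chromatic number is 3. The cycle J-I-G-A-K-J has odd length 5, so it cannot be 2-colored; at least 3 colors are needed.
3 colors suffice: A=blue, B=blue, C=blue, D=red, E=blue, F=red, G=red, H=green, I=blue, J=red, K=green.
That is already a proper 3-coloring.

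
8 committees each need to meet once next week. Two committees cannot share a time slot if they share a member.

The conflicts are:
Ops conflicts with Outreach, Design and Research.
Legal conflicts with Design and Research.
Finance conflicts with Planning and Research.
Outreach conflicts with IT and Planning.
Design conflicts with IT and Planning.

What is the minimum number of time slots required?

3

The cycle Design-Legal-Research-Finance-Planning-Design has odd length 5, so it cannot be 2-colored; at least 3 time slots are needed.
3 time slots suffice: time slot 1 → {Outreach, Design, Research}; time slot 2 → {Ops, Legal, IT, Planning}; time slot 3 → {Finance}. Every pair that conflicts lands in different time slots.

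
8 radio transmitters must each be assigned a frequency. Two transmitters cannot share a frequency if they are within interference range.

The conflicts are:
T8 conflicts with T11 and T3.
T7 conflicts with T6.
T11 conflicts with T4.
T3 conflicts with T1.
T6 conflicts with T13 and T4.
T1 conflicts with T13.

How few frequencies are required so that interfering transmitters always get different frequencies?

3

The cycle T8-T11-T4-T6-T13-T1-T3-T8 has odd length 7, so it cannot be 2-colored; at least 3 frequencies are needed.
Using 3 frequencies: T8=2, T7=2, T11=1, T3=1, T6=1, T1=3, T13=2, T4=2. Every pair that conflicts lands in different frequencies.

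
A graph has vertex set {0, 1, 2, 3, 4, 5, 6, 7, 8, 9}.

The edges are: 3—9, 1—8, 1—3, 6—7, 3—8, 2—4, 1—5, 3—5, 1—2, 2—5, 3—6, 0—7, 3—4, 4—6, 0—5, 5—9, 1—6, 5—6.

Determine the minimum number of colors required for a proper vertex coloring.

4

1, 3, 5, 6 form a clique, so at least 4 colors are needed.
4 colors suffice: 0=b, 1=d, 2=b, 3=b, 4=a, 5=a, 6=c, 7=a, 8=a, 9=c. Each edge has distinct colors on its endpoints.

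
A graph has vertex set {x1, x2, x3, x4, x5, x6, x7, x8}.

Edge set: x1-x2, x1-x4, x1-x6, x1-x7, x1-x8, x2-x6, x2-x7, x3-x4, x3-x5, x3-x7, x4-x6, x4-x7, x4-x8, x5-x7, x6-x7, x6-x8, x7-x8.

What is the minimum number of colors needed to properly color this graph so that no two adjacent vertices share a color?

5

x1, x4, x6, x7, x8 are mutually adjacent (a clique of size 5), so at least 5 colors are needed.
5 colors suffice: x1=blue, x2=yellow, x3=blue, x4=yellow, x5=green, x6=green, x7=red, x8=purple. No two adjacent vertices share a color.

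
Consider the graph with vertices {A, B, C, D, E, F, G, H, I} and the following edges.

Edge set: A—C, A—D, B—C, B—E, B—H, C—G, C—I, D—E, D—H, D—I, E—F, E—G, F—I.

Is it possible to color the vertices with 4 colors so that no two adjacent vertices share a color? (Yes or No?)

Yes

The chromatic number is 3. The cycle I-D-H-B-C-I has odd length 5, so it cannot be 2-colored; at least 3 colors are needed.
3 colors suffice: A=blue, B=green, C=red, D=red, E=blue, F=red, G=green, H=blue, I=blue.
Since 4 ≥ 3, a proper 4-coloring certainly exists.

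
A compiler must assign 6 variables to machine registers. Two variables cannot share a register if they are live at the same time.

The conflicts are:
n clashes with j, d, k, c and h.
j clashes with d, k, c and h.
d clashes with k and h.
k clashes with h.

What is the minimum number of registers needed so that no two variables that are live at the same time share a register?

n, j, d, k, h pairwise conflict, so at least 5 registers are needed.
5 registers suffice: register 1 → {j}; register 2 → {n}; register 3 → {k, c}; register 4 → {h}; register 5 → {d}. No two conflicting variables share a register.

5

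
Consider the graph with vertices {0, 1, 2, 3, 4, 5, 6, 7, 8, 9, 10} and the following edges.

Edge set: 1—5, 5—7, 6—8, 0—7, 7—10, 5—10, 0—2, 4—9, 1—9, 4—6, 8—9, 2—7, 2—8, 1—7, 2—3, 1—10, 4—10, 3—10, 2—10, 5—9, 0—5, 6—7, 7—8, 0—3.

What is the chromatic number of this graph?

1, 5, 7, 10 form a clique, so at least 4 colors are needed.
4 colors suffice: 0=b, 1=d, 2=c, 3=a, 4=d, 5=c, 6=c, 7=a, 8=b, 9=a, 10=b. No two adjacent vertices share a color.

4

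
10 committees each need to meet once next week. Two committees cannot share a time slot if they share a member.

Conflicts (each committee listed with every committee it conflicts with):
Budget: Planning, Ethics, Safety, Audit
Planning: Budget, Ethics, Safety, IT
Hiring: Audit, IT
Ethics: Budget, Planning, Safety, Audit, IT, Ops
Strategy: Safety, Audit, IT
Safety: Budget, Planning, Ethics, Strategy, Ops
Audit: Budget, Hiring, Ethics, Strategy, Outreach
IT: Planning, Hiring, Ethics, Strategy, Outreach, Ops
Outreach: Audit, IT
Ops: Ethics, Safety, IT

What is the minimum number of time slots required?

4

Budget, Planning, Ethics, Safety all conflict with each other, so at least 4 time slots are needed.
4 time slots suffice: time slot 1 → {Hiring, Ethics, Strategy, Outreach}; time slot 2 → {Safety, Audit, IT}; time slot 3 → {Budget, Ops}; time slot 4 → {Planning}. No two conflicting committees share a time slot.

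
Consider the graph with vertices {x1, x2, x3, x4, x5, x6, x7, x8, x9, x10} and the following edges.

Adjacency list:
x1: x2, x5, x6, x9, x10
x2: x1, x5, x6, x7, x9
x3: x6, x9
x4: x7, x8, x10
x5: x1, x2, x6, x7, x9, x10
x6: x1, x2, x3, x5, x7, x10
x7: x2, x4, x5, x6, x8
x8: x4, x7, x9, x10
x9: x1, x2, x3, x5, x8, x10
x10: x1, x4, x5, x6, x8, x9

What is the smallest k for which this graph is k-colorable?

4

x1, x5, x9, x10 form a clique, so at least 4 colors are needed.
One proper 4-coloring: x1=4, x2=1, x3=1, x4=2, x5=3, x6=2, x7=4, x8=3, x9=2, x10=1. No two adjacent vertices share a color.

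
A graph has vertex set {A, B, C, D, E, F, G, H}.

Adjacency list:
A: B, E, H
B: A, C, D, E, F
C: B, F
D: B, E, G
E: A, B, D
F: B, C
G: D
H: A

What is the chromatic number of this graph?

B, C, F are mutually adjacent, so at least 3 colors are needed.
One proper 3-coloring: A=2, B=1, C=3, D=2, E=3, F=2, G=1, H=1. Each edge has distinct colors on its endpoints.

3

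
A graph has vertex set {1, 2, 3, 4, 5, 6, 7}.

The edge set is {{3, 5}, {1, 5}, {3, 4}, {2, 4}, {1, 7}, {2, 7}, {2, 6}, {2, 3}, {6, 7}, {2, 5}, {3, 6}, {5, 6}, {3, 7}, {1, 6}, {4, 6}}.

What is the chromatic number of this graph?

2, 3, 6, 7 form a clique, so at least 4 colors are needed.
4 colors suffice: 1=blue, 2=green, 3=blue, 4=yellow, 5=yellow, 6=red, 7=yellow. Each edge has distinct colors on its endpoints.

4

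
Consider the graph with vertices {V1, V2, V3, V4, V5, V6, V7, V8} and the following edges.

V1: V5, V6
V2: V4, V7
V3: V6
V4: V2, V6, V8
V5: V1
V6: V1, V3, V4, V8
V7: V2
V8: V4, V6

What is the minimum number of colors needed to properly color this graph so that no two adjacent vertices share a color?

3

V4, V6, V8 are mutually adjacent, so at least 3 colors are needed.
3 colors suffice: color 1 → {V2, V5, V6}; color 2 → {V1, V3, V4, V7}; color 3 → {V8}. Each edge has distinct colors on its endpoints.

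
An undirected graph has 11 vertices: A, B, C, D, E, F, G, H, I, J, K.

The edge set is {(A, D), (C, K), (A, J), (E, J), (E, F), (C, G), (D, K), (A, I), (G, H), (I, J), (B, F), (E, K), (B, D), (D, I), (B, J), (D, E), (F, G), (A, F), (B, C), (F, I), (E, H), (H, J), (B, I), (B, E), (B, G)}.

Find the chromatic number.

3

D, E, K are pairwise adjacent, so at least 3 colors are needed.
3 colors suffice: color 1 → {A, B, H, K}; color 2 → {E, G, I}; color 3 → {C, D, F, J}. Every edge joins two different colors.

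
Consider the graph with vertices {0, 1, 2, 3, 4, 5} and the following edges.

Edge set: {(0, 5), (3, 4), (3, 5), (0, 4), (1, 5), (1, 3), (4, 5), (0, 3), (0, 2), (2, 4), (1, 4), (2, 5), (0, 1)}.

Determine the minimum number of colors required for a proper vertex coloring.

5

0, 1, 3, 4, 5 are pairwise adjacent (a clique of size 5), so at least 5 colors are needed.
5 colors suffice: color red → {4}; color blue → {5}; color green → {0}; color yellow → {1, 2}; color purple → {3}. Every edge joins two different colors.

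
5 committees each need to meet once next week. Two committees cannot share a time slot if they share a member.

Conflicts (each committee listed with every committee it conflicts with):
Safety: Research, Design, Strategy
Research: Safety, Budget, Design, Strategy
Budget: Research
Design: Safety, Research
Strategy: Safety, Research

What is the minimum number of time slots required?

3

Safety, Research, Strategy pairwise conflict, so at least 3 time slots are needed.
Using 3 time slots: Safety=2, Research=1, Budget=2, Design=3, Strategy=3. Each listed conflict is separated.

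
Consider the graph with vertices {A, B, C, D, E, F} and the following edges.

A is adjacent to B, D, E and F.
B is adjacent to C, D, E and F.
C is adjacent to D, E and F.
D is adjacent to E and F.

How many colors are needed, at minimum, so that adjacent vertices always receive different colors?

B, C, D, F are mutually adjacent (a clique of size 4), so at least 4 colors are needed.
4 colors suffice: A=3, B=2, C=3, D=1, E=4, F=4. Every edge joins two different colors.

4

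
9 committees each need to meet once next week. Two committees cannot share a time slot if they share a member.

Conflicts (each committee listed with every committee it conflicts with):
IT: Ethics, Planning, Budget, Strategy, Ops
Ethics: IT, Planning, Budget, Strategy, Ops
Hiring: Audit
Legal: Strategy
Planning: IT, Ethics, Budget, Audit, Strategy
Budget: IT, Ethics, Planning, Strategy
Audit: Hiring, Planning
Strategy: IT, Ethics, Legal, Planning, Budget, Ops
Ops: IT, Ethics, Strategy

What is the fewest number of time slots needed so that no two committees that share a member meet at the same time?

IT, Ethics, Planning, Budget, Strategy pairwise conflict, so at least 5 time slots are needed.
5 time slots suffice: time slot 1 → {Audit, Strategy}; time slot 2 → {Ethics, Hiring, Legal}; time slot 3 → {Planning, Ops}; time slot 4 → {IT}; time slot 5 → {Budget}. No two conflicting committees share a time slot.

5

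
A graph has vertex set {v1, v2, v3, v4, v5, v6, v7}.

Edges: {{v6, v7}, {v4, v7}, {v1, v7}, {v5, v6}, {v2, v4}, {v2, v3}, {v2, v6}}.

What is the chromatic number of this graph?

2

v5 and v6 are adjacent, so at least 2 colors are needed.
A valid assignment using 2 colors: v1=1, v2=2, v3=1, v4=1, v5=2, v6=1, v7=2. Each edge has distinct colors on its endpoints.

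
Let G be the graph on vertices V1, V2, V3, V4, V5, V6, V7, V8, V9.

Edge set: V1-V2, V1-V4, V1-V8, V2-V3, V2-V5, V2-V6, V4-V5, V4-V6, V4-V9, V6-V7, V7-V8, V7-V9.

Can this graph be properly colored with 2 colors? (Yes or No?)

The cycle V8-V1-V2-V6-V7-V8 has odd length 5, so it cannot be 2-colored; at least 3 colors are needed.
So 2 colors are not enough.

No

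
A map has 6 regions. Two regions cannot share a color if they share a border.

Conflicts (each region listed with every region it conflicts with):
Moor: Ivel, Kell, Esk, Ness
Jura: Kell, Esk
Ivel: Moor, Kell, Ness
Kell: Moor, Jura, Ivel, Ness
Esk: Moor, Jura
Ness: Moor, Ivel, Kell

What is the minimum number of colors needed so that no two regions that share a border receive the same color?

Moor, Ivel, Kell, Ness are mutually in conflict, so at least 4 colors are needed.
4 colors suffice: Moor=2, Jura=2, Ivel=4, Kell=1, Esk=1, Ness=3. Every pair that conflicts lands in different colors.

4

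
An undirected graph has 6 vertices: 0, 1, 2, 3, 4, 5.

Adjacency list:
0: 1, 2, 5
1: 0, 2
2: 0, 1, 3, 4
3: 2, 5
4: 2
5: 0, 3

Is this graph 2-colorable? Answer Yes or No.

No

0, 1, 2 form a triangle, so at least 3 colors are needed.
So 2 colors are not enough.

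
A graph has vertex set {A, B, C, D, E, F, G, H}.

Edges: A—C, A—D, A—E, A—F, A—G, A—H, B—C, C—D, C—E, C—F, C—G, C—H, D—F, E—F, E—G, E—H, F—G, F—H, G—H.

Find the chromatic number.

A, C, E, F, G, H form a clique, so at least 6 colors are needed.
6 colors suffice: A=2, B=2, C=1, D=4, E=6, F=3, G=4, H=5. No two adjacent vertices share a color.

6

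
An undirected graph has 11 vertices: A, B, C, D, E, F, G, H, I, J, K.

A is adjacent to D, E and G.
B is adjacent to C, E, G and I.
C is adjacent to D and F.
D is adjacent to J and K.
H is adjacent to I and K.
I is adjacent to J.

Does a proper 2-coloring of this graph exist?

No

The cycle I-J-D-C-B-I has odd length 5, so it cannot be 2-colored; at least 3 colors are needed.
So 2 colors are not enough.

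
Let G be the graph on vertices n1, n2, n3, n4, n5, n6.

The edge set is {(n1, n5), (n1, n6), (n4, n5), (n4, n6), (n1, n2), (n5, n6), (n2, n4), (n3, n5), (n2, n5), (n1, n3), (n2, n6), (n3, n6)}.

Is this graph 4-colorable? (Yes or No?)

Yes

The chromatic number is 4. n2, n4, n5, n6 are mutually adjacent (a clique of size 4), so at least 4 colors are needed.
4 colors suffice: color R → {n6}; color B → {n5}; color G → {n2, n3}; color Y → {n1, n4}.
That is already a proper 4-coloring.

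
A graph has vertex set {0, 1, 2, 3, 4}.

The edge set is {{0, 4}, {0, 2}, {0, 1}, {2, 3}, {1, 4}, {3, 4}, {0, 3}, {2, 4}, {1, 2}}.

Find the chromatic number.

0, 2, 3, 4 form a clique, so at least 4 colors are needed.
One proper 4-coloring: 0=red, 1=yellow, 2=green, 3=yellow, 4=blue. Each edge has distinct colors on its endpoints.

4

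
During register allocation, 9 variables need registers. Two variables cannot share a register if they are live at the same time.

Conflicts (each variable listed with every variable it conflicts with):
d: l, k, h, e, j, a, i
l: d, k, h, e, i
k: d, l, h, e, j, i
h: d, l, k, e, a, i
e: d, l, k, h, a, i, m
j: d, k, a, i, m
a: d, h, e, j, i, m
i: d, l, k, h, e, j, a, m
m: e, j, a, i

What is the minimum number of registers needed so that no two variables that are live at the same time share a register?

d, l, k, h, e, i pairwise conflict, so at least 6 registers are needed.
A valid assignment using 6 registers: d=3, l=6, k=4, h=5, e=2, j=2, a=4, i=1, m=3. Every pair that conflicts lands in different registers.

6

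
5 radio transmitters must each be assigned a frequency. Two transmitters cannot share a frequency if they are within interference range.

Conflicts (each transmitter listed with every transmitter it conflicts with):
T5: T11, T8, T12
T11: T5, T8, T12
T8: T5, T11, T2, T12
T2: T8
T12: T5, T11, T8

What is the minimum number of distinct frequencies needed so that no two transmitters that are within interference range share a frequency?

T5, T11, T8, T12 are mutually in conflict, so at least 4 frequencies are needed.
A valid assignment using 4 frequencies: T5=4, T11=3, T8=1, T2=2, T12=2. No two conflicting transmitters share a frequency.

4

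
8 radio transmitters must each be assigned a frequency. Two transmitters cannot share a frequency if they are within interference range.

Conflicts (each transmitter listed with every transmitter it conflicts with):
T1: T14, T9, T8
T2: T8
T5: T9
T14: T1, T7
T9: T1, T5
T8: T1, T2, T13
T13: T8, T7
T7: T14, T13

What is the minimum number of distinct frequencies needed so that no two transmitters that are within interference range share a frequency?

The cycle T1-T14-T7-T13-T8-T1 has odd length 5, so it cannot be 2-colored; at least 3 frequencies are needed.
3 frequencies suffice: frequency 1 → {T1, T2, T5, T7}; frequency 2 → {T14, T9, T8}; frequency 3 → {T13}. Each listed conflict is separated.

3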